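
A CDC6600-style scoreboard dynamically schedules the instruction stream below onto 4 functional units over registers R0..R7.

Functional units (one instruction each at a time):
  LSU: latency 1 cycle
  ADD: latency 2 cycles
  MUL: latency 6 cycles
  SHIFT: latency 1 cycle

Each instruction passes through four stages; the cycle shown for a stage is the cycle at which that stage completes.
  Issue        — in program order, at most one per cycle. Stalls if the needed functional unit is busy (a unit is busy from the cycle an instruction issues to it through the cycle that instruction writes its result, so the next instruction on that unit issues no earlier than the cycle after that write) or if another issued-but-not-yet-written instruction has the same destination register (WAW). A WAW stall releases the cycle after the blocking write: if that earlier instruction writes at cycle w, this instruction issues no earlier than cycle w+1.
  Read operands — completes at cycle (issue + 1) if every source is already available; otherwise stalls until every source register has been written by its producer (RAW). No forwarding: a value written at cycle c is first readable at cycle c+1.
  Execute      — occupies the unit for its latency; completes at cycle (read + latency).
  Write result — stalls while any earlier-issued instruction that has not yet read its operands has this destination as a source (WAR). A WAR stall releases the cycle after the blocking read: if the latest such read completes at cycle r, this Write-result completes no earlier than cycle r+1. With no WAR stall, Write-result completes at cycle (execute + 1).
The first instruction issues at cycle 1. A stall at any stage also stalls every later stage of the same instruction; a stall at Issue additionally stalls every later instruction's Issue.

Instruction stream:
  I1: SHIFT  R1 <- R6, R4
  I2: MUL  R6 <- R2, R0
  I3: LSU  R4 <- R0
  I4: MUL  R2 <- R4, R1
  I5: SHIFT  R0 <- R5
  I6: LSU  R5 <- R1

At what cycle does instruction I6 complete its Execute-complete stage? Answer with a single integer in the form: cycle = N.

I1  is:1  ro:2  ex:3  wr:4
I2  is:2  ro:3  ex:9  wr:10
I3  is:3  ro:4  ex:5  wr:6
I4  is:11  ro:12  ex:18  wr:19  — struct: MUL busy until I2 writes@10
I5  is:12  ro:13  ex:14  wr:15
I6  is:13  ro:14  ex:15  wr:16

cycle = 15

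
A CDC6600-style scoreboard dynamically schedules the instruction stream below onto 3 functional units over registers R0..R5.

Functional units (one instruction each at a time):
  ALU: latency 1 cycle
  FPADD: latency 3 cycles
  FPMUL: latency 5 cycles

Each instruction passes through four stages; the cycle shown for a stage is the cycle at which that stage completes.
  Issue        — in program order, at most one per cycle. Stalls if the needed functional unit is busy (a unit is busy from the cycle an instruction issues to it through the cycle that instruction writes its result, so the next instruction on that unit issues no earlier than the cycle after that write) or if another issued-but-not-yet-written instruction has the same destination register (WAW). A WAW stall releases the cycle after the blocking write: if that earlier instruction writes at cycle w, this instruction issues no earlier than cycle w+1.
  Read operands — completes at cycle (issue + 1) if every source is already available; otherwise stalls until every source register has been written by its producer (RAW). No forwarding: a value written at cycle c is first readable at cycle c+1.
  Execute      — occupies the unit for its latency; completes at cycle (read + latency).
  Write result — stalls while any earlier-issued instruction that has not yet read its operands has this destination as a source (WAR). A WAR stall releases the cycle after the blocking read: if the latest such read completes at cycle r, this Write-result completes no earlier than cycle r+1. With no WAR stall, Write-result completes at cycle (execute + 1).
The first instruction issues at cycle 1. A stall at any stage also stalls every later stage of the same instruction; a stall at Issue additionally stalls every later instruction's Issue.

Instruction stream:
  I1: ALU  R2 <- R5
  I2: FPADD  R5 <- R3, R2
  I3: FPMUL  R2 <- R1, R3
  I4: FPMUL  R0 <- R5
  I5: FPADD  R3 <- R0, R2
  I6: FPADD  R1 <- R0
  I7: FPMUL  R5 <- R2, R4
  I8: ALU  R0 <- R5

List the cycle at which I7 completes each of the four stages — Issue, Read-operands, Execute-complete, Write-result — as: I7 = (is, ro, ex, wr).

I7 = (27, 28, 33, 34)

[I1] 1/2/3/4
[I2] 2/5/8/9  (RAW R2: wait I1 write@4)
[I3] 5/6/11/12  (WAW R2: wait I1 write@4)
[I4] 13/14/19/20  (struct: FPMUL busy until I3 writes@12)
[I5] 14/21/24/25  (RAW R0: wait I4 write@20)
[I6] 26/27/30/31  (struct: FPADD busy until I5 writes@25)
[I7] 27/28/33/34
[I8] 28/35/36/37  (RAW R5: wait I7 write@34)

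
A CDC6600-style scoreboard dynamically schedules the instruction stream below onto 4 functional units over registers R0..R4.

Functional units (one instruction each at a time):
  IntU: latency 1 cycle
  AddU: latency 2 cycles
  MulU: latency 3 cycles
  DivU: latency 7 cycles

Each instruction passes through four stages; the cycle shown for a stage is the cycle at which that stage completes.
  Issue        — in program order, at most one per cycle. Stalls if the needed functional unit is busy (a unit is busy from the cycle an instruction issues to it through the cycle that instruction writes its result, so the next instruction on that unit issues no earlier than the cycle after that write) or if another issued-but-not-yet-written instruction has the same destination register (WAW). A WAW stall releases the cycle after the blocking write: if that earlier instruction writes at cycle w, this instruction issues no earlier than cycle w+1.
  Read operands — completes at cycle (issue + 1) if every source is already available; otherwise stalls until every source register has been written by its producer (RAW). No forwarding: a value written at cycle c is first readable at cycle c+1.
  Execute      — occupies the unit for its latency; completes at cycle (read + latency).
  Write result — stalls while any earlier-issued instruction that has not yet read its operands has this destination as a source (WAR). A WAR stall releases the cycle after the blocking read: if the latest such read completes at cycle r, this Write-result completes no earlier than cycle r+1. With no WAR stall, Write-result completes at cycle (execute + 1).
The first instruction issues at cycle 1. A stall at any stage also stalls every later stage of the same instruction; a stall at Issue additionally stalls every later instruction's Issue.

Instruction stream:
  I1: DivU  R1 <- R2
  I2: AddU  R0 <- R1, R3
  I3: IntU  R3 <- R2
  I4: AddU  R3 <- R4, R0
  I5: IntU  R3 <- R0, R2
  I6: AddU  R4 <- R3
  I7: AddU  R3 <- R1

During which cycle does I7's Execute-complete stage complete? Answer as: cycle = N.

cycle = 31

I1  is:1  ro:2  ex:9  wr:10
I2  is:2  ro:11  ex:13  wr:14  — RAW R1: wait I1 write@10
I3  is:3  ro:4  ex:5  wr:12  — WAR R3: wait I2 read@11
I4  is:15  ro:16  ex:18  wr:19  — struct: AddU busy until I2 writes@14
I5  is:20  ro:21  ex:22  wr:23  — WAW R3: wait I4 write@19
I6  is:21  ro:24  ex:26  wr:27  — RAW R3: wait I5 write@23
I7  is:28  ro:29  ex:31  wr:32  — struct: AddU busy until I6 writes@27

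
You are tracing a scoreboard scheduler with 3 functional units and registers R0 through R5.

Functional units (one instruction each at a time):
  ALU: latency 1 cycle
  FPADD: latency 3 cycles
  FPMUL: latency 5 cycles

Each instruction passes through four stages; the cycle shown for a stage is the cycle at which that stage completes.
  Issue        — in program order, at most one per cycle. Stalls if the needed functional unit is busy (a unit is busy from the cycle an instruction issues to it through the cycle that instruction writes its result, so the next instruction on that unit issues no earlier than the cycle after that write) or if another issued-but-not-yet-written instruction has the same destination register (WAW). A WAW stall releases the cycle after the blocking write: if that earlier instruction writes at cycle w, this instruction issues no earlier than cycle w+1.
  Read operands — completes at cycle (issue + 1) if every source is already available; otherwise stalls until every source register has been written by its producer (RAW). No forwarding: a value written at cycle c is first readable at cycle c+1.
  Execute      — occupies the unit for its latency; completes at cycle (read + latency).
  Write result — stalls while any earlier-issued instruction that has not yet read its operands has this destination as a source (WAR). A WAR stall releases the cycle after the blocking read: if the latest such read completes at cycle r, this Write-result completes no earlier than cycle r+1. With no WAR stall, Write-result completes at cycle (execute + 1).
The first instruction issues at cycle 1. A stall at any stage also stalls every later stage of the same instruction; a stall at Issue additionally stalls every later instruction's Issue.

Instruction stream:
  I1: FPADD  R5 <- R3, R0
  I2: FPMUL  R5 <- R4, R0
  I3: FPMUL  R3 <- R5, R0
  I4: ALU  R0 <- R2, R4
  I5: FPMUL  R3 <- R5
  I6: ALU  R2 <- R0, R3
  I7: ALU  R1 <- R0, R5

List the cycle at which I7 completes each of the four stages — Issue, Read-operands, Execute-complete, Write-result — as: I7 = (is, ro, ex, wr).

I7 = (34, 35, 36, 37)

  I1 | 1 | 2 | 5 | 6
  I2 | 7 | 8 | 13 | 14   WAW R5: wait I1 write@6
  I3 | 15 | 16 | 21 | 22   struct: FPMUL busy until I2 writes@14
  I4 | 16 | 17 | 18 | 19
  I5 | 23 | 24 | 29 | 30   struct: FPMUL busy until I3 writes@22
  I6 | 24 | 31 | 32 | 33   RAW R3: wait I5 write@30
  I7 | 34 | 35 | 36 | 37   struct: ALU busy until I6 writes@33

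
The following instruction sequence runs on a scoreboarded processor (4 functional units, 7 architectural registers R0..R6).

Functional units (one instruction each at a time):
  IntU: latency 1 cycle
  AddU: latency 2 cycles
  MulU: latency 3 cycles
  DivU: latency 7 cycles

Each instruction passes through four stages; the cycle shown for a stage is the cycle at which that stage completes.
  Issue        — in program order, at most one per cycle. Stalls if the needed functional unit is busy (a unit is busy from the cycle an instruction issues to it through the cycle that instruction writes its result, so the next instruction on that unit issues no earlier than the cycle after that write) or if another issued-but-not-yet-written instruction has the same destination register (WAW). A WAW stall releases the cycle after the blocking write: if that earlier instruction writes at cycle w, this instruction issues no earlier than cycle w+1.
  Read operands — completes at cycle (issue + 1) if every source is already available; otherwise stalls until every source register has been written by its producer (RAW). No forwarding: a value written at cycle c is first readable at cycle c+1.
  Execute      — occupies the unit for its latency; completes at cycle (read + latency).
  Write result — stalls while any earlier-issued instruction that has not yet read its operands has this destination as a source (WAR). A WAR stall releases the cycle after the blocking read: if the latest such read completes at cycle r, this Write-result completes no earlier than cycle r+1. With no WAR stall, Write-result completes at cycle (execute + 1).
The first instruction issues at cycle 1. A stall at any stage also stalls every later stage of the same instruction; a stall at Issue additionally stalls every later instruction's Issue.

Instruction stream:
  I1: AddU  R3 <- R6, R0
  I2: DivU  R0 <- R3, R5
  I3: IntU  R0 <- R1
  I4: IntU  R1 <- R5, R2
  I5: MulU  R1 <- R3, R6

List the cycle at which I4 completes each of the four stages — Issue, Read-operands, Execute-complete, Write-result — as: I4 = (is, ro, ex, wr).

t=1  I1→AddU
t=2  I1 RO; I2→DivU
t=4  I1 EX
t=5  I1 WR R3
t=6  I2 RO
t=13  I2 EX
t=14  I2 WR R0
t=15  I3→IntU
t=16  I3 RO
t=17  I3 EX
t=18  I3 WR R0
t=19  I4→IntU
t=20  I4 RO
t=21  I4 EX
t=22  I4 WR R1
t=23  I5→MulU
t=24  I5 RO
t=27  I5 EX
t=28  I5 WR R1

I4 = (19, 20, 21, 22)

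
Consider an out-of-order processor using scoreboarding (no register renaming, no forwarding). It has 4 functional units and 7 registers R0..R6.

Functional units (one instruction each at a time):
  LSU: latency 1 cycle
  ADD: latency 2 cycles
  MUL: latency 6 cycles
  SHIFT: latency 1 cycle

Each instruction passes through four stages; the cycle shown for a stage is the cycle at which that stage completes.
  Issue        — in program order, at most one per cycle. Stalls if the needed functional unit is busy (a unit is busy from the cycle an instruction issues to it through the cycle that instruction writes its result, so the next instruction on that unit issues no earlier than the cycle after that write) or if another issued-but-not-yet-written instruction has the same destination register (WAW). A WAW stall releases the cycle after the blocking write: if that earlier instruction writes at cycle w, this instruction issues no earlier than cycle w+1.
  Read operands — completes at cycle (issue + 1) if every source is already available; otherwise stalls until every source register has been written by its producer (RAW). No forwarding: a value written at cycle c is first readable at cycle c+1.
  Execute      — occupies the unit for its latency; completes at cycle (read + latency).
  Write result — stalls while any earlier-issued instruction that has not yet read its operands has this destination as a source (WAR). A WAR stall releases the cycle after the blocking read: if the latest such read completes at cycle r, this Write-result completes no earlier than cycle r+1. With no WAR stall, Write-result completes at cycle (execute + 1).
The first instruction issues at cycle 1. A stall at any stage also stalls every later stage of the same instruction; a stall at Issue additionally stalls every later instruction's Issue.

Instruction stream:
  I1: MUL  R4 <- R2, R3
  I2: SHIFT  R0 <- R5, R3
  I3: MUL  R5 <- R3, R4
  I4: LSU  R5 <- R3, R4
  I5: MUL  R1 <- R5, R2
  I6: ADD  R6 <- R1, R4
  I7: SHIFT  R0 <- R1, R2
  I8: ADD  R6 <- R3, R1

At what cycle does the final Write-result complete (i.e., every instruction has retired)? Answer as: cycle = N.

[1] I1→MUL
[2] I1 RO | I2→SHIFT
[3] I2 RO
[4] I2 EX
[5] I2 WR R0
[8] I1 EX
[9] I1 WR R4
[10] I3→MUL
[11] I3 RO
[17] I3 EX
[18] I3 WR R5
[19] I4→LSU
[20] I4 RO | I5→MUL
[21] I4 EX | I6→ADD
[22] I4 WR R5 | I7→SHIFT
[23] I5 RO
[29] I5 EX
[30] I5 WR R1
[31] I6 RO | I7 RO
[32] I7 EX
[33] I6 EX | I7 WR R0
[34] I6 WR R6
[35] I8→ADD
[36] I8 RO
[38] I8 EX
[39] I8 WR R6

cycle = 39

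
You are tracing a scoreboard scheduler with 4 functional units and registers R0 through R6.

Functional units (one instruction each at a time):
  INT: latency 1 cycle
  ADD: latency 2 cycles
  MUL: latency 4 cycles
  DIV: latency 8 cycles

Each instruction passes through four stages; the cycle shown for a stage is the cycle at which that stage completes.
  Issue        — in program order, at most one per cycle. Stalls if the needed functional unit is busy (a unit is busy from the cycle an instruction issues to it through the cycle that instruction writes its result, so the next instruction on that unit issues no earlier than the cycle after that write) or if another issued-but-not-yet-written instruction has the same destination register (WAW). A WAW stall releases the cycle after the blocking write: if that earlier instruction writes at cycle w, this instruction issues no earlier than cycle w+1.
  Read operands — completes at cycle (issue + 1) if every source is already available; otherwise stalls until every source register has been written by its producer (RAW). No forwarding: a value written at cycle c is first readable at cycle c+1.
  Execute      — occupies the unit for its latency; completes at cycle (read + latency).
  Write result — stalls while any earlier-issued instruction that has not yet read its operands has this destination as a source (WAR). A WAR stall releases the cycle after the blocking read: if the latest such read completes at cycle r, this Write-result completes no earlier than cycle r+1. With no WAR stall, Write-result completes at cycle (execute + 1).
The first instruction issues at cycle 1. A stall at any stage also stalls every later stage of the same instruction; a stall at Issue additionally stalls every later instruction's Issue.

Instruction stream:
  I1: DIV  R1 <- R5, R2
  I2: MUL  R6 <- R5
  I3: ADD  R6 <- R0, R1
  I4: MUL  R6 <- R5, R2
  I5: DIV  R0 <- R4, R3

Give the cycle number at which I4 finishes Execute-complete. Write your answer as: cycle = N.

I1 -> (1, 2, 10, 11)
I2 -> (2, 3, 7, 8)
I3 -> (9, 12, 14, 15)  // WAW R6: wait I2 write@8, RAW R1: wait I1 write@11
I4 -> (16, 17, 21, 22)  // WAW R6: wait I3 write@15
I5 -> (17, 18, 26, 27)

cycle = 21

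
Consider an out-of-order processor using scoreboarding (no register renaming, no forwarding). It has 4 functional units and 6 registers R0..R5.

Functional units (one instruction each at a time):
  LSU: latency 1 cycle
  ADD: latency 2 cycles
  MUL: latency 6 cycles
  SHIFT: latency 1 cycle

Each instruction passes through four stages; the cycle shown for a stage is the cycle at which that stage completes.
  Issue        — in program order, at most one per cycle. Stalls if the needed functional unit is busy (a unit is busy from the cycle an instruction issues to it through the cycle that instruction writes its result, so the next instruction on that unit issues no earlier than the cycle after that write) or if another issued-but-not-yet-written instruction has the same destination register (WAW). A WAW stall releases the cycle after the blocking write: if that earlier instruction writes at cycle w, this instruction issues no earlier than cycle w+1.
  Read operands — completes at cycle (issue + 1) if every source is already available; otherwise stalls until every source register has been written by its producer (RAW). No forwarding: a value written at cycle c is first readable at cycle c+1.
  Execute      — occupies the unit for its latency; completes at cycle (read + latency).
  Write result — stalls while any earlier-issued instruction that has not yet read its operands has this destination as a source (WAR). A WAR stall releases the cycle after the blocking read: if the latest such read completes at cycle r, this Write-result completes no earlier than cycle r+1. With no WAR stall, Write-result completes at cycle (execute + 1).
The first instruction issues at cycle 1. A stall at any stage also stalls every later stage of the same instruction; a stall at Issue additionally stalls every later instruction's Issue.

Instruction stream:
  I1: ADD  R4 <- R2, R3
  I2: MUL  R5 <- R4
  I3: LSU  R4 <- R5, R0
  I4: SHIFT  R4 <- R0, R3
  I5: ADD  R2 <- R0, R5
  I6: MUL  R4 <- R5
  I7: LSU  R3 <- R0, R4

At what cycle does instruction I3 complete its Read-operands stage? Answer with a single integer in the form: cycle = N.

cycle = 14

I1: IS=1 RO=2 EX=4 WR=5
I2: IS=2 RO=6 EX=12 WR=13  [RAW R4: wait I1 write@5]
I3: IS=6 RO=14 EX=15 WR=16  [WAW R4: wait I1 write@5; RAW R5: wait I2 write@13]
I4: IS=17 RO=18 EX=19 WR=20  [WAW R4: wait I3 write@16]
I5: IS=18 RO=19 EX=21 WR=22
I6: IS=21 RO=22 EX=28 WR=29  [WAW R4: wait I4 write@20]
I7: IS=22 RO=30 EX=31 WR=32  [RAW R4: wait I6 write@29]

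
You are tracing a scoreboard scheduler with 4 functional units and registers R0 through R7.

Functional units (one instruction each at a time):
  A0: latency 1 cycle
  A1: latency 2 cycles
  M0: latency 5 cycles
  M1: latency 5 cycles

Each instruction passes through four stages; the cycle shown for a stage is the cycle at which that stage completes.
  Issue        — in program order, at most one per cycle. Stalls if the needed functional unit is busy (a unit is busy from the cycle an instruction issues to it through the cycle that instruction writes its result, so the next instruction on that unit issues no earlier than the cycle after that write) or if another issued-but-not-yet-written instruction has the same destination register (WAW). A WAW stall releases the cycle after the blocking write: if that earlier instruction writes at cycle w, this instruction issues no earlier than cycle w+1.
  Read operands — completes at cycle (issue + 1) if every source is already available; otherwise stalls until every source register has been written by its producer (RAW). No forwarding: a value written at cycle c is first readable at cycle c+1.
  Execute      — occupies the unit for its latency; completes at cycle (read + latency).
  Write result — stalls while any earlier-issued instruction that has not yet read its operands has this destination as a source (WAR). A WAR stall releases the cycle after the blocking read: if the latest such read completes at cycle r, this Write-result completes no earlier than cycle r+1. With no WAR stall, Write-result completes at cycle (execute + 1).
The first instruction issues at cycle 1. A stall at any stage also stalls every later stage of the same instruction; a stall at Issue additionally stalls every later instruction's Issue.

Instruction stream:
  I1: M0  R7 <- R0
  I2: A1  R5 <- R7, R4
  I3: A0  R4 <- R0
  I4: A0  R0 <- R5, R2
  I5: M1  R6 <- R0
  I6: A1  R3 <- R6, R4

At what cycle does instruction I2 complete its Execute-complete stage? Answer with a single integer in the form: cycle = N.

[I1] 1/2/7/8
[I2] 2/9/11/12  (RAW R7: wait I1 write@8)
[I3] 3/4/5/10  (WAR R4: wait I2 read@9)
[I4] 11/13/14/15  (struct: A0 busy until I3 writes@10; RAW R5: wait I2 write@12)
[I5] 12/16/21/22  (RAW R0: wait I4 write@15)
[I6] 13/23/25/26  (RAW R6: wait I5 write@22)

cycle = 11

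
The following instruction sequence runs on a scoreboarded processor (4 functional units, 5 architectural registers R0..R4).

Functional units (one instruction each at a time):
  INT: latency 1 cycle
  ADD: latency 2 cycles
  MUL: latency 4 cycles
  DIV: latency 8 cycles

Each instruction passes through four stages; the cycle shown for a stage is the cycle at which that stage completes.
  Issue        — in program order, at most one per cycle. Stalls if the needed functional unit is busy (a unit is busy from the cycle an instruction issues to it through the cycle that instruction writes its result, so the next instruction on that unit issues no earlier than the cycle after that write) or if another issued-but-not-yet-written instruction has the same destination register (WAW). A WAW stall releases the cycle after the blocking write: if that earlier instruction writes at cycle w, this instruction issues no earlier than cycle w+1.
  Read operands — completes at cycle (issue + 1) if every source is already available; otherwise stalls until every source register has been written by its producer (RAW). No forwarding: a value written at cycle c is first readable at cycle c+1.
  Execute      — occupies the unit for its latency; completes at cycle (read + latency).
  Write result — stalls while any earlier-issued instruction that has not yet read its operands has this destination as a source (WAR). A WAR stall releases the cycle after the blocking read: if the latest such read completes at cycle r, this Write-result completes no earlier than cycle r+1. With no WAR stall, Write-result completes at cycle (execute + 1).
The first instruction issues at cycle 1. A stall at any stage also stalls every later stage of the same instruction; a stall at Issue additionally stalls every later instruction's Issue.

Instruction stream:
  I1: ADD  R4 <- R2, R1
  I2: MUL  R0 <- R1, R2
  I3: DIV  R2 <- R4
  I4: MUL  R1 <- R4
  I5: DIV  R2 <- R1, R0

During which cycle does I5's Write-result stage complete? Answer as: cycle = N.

cycle = 26

I1 -> (1, 2, 4, 5)
I2 -> (2, 3, 7, 8)
I3 -> (3, 6, 14, 15)  // RAW R4: wait I1 write@5
I4 -> (9, 10, 14, 15)  // struct: MUL busy until I2 writes@8
I5 -> (16, 17, 25, 26)  // struct: DIV busy until I3 writes@15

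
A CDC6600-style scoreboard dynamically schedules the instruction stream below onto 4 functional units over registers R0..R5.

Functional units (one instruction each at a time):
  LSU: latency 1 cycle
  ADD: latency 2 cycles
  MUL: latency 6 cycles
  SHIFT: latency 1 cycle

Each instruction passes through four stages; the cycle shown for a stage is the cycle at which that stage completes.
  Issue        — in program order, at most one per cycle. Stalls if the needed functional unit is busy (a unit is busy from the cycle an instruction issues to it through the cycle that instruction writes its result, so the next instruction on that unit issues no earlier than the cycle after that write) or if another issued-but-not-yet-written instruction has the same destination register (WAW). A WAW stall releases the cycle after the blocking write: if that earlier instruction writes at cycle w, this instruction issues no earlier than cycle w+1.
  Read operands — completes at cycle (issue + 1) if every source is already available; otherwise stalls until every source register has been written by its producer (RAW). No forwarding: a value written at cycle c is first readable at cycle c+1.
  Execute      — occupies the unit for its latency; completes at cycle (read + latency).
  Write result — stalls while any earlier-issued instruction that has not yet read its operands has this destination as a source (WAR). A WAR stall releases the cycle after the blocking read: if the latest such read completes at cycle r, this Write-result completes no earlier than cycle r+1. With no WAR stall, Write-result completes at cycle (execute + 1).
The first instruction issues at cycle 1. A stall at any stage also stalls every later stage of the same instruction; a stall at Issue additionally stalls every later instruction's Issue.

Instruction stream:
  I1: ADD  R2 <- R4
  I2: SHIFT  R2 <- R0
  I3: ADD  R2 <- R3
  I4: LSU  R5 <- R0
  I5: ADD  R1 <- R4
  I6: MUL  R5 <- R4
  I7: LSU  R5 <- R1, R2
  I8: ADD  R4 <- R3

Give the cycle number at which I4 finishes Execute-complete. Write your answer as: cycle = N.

cycle = 13

cycle 1: issue I1 (ADD)
cycle 2: I1 read-ops
cycle 4: I1 finished on ADD
cycle 5: I1→R2
cycle 6: issue I2 (SHIFT)
cycle 7: I2 read-ops
cycle 8: I2 finished on SHIFT
cycle 9: I2→R2
cycle 10: issue I3 (ADD)
cycle 11: I3 read-ops; issue I4 (LSU)
cycle 12: I4 read-ops
cycle 13: I3 finished on ADD; I4 finished on LSU
cycle 14: I3→R2; I4→R5
cycle 15: issue I5 (ADD)
cycle 16: I5 read-ops; issue I6 (MUL)
cycle 17: I6 read-ops
cycle 18: I5 finished on ADD
cycle 19: I5→R1
cycle 23: I6 finished on MUL
cycle 24: I6→R5
cycle 25: issue I7 (LSU)
cycle 26: I7 read-ops; issue I8 (ADD)
cycle 27: I7 finished on LSU; I8 read-ops
cycle 28: I7→R5
cycle 29: I8 finished on ADD
cycle 30: I8→R4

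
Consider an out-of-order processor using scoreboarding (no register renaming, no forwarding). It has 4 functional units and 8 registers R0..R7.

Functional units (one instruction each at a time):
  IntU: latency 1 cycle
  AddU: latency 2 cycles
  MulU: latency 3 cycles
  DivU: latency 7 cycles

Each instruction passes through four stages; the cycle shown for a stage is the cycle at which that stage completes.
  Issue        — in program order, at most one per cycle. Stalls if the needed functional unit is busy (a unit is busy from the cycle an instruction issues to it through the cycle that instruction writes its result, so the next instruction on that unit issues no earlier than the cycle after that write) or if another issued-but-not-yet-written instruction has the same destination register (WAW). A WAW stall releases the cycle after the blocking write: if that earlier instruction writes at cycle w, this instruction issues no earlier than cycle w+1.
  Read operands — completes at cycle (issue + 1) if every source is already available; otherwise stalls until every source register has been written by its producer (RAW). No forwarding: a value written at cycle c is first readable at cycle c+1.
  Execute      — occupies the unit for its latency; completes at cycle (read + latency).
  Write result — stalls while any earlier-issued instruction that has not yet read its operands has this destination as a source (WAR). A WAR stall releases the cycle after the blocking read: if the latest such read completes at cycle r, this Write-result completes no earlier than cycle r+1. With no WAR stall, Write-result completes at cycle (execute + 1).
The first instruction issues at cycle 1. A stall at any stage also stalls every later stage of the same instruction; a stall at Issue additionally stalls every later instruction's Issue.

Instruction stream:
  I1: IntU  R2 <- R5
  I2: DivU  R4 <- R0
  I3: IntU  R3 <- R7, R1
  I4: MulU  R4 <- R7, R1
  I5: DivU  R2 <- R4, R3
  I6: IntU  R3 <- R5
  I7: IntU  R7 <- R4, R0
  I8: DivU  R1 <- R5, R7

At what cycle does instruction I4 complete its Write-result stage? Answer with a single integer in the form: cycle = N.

t=1  I1 dispatched to IntU
t=2  I1 operands ready; I2 dispatched to DivU
t=3  I1 complete; I2 operands ready
t=4  R2←I1
t=5  I3 dispatched to IntU
t=6  I3 operands ready
t=7  I3 complete
t=8  R3←I3
t=10  I2 complete
t=11  R4←I2
t=12  I4 dispatched to MulU
t=13  I4 operands ready; I5 dispatched to DivU
t=14  I6 dispatched to IntU
t=15  I6 operands ready
t=16  I4 complete; I6 complete
t=17  R4←I4
t=18  I5 operands ready
t=19  R3←I6
t=20  I7 dispatched to IntU
t=21  I7 operands ready
t=22  I7 complete
t=23  R7←I7
t=25  I5 complete
t=26  R2←I5
t=27  I8 dispatched to DivU
t=28  I8 operands ready
t=35  I8 complete
t=36  R1←I8

cycle = 17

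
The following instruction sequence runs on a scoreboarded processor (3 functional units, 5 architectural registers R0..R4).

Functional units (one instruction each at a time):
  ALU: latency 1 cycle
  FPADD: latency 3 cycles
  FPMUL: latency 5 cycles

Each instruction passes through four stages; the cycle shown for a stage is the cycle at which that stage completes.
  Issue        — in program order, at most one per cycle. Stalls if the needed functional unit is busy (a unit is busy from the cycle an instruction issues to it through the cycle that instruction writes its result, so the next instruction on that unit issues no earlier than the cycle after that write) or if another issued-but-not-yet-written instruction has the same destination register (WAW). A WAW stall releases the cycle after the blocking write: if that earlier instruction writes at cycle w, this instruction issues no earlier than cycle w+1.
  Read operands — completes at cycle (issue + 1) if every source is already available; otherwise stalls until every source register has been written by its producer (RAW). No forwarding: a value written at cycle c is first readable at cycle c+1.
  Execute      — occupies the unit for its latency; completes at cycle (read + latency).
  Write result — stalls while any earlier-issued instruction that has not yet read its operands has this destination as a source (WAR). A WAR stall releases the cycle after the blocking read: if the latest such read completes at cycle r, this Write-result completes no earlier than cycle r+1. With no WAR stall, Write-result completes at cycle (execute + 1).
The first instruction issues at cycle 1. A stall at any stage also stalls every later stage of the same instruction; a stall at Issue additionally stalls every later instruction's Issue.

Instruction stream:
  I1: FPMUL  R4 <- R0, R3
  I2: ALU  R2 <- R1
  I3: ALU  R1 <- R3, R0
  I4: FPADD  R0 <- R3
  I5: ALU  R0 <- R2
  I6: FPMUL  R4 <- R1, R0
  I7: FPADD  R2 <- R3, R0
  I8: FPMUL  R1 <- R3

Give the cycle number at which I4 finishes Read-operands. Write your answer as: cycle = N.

cycle = 8

[I1] 1/2/7/8
[I2] 2/3/4/5
[I3] 6/7/8/9  (struct: ALU busy until I2 writes@5)
[I4] 7/8/11/12
[I5] 13/14/15/16  (WAW R0: wait I4 write@12)
[I6] 14/17/22/23  (RAW R0: wait I5 write@16)
[I7] 15/17/20/21  (RAW R0: wait I5 write@16)
[I8] 24/25/30/31  (struct: FPMUL busy until I6 writes@23)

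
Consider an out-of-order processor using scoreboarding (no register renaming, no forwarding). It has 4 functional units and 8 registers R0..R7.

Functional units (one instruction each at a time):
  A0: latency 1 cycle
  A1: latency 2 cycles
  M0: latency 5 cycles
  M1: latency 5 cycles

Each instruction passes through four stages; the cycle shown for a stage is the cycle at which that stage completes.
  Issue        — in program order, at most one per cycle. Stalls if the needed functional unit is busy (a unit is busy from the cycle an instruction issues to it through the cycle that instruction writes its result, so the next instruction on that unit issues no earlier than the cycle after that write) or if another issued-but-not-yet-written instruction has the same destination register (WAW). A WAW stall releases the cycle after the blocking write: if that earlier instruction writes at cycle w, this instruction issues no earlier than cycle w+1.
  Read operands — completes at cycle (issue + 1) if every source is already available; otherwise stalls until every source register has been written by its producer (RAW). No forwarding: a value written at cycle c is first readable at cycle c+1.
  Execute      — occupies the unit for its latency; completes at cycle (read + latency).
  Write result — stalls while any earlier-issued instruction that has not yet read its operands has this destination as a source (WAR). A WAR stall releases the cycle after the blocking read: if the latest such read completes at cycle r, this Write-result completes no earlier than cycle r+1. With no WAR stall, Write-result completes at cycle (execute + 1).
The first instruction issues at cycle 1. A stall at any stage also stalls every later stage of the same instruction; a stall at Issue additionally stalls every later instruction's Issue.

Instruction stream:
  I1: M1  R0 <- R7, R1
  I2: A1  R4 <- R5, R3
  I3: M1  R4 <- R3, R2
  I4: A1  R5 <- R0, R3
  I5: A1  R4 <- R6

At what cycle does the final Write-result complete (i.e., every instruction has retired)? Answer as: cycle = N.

[1] issue I1 (M1)
[2] I1 read-ops | issue I2 (A1)
[3] I2 read-ops
[5] I2 finished on A1
[6] I2→R4
[7] I1 finished on M1
[8] I1→R0
[9] issue I3 (M1)
[10] I3 read-ops | issue I4 (A1)
[11] I4 read-ops
[13] I4 finished on A1
[14] I4→R5
[15] I3 finished on M1
[16] I3→R4
[17] issue I5 (A1)
[18] I5 read-ops
[20] I5 finished on A1
[21] I5→R4

cycle = 21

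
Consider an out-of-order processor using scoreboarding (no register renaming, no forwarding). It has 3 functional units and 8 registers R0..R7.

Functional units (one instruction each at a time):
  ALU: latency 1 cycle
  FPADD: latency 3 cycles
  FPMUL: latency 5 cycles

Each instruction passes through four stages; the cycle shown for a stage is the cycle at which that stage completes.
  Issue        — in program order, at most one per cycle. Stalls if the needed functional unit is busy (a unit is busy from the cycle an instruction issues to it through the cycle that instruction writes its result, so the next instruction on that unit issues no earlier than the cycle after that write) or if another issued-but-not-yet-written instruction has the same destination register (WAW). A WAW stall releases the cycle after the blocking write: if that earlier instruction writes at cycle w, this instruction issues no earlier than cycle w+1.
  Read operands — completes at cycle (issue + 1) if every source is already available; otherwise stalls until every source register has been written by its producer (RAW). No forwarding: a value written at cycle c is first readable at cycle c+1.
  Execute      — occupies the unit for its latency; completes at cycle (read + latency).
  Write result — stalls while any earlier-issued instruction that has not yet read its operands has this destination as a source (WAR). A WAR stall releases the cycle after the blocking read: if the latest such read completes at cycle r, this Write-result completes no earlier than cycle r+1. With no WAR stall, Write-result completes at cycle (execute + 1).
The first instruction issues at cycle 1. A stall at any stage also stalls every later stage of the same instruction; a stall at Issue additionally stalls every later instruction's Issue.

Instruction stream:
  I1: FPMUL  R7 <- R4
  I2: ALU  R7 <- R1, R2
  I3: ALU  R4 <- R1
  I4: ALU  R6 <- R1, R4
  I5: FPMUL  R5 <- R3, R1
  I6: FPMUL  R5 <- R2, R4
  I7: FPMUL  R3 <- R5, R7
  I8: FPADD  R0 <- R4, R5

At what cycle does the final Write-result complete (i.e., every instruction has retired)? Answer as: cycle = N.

c1: I1 issues→FPMUL
c2: I1 reads
c7: I1 exec-done
c8: I1 writes R7
c9: I2 issues→ALU
c10: I2 reads
c11: I2 exec-done
c12: I2 writes R7
c13: I3 issues→ALU
c14: I3 reads
c15: I3 exec-done
c16: I3 writes R4
c17: I4 issues→ALU
c18: I4 reads · I5 issues→FPMUL
c19: I4 exec-done · I5 reads
c20: I4 writes R6
c24: I5 exec-done
c25: I5 writes R5
c26: I6 issues→FPMUL
c27: I6 reads
c32: I6 exec-done
c33: I6 writes R5
c34: I7 issues→FPMUL
c35: I7 reads · I8 issues→FPADD
c36: I8 reads
c39: I8 exec-done
c40: I7 exec-done · I8 writes R0
c41: I7 writes R3

cycle = 41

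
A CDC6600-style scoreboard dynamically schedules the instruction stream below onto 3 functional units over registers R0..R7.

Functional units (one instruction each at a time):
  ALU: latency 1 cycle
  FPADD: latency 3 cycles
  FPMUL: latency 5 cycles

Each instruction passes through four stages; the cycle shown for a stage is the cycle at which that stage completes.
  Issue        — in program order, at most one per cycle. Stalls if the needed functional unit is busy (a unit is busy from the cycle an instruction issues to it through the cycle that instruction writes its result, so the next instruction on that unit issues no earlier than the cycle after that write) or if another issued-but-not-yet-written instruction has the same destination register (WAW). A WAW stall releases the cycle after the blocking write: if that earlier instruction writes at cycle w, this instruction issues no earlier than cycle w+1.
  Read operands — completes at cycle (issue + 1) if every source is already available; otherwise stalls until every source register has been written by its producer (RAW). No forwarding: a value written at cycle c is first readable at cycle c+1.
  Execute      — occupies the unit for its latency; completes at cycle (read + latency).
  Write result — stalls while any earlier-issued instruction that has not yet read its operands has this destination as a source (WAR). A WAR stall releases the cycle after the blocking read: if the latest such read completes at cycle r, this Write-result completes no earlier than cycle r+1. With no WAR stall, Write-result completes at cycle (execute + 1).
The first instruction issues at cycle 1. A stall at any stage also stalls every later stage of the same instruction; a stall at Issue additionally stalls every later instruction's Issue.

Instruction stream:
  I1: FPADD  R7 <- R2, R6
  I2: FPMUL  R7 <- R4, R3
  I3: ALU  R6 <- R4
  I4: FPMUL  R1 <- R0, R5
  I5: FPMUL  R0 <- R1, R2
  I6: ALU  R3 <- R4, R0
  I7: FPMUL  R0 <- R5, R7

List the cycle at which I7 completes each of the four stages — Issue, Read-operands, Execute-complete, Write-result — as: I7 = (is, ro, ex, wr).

c1: I1→FPADD
c2: I1 RO
c5: I1 EX
c6: I1 WR R7
c7: I2→FPMUL
c8: I2 RO · I3→ALU
c9: I3 RO
c10: I3 EX
c11: I3 WR R6
c13: I2 EX
c14: I2 WR R7
c15: I4→FPMUL
c16: I4 RO
c21: I4 EX
c22: I4 WR R1
c23: I5→FPMUL
c24: I5 RO · I6→ALU
c29: I5 EX
c30: I5 WR R0
c31: I6 RO · I7→FPMUL
c32: I6 EX · I7 RO
c33: I6 WR R3
c37: I7 EX
c38: I7 WR R0

I7 = (31, 32, 37, 38)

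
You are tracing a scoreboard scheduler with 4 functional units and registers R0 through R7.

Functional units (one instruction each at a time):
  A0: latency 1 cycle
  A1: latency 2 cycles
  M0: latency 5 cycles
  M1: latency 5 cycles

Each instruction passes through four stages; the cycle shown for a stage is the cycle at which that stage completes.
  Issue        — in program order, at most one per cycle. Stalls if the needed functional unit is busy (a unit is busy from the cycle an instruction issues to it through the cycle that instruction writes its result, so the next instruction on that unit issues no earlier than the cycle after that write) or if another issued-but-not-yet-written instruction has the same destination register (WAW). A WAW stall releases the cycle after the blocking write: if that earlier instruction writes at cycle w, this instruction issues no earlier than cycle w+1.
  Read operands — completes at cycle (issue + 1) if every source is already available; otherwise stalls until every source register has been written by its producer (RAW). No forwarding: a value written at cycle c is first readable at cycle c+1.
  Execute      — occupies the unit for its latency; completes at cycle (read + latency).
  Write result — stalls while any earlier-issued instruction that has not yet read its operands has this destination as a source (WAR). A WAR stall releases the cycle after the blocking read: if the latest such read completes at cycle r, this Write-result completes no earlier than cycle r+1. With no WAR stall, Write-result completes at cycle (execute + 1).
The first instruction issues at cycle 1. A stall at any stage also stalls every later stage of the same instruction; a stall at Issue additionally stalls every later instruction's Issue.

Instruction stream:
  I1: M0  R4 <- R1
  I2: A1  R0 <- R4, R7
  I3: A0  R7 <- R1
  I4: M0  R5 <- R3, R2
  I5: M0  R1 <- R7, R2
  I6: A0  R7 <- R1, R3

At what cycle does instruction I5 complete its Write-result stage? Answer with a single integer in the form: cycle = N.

t=1  issue I1 (M0)
t=2  I1 read-ops · issue I2 (A1)
t=3  issue I3 (A0)
t=4  I3 read-ops
t=5  I3 finished on A0
t=7  I1 finished on M0
t=8  I1→R4
t=9  I2 read-ops · issue I4 (M0)
t=10  I3→R7 · I4 read-ops
t=11  I2 finished on A1
t=12  I2→R0
t=15  I4 finished on M0
t=16  I4→R5
t=17  issue I5 (M0)
t=18  I5 read-ops · issue I6 (A0)
t=23  I5 finished on M0
t=24  I5→R1
t=25  I6 read-ops
t=26  I6 finished on A0
t=27  I6→R7

cycle = 24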